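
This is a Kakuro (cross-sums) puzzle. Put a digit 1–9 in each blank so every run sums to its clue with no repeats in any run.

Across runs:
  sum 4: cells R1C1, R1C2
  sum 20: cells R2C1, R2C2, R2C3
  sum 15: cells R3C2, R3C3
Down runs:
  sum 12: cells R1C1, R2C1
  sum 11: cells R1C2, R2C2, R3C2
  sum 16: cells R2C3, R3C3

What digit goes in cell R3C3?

9

4 in 2 cells must be {1,3}; 16 in 2 cells must be {7,9}.
The 4 across and the 12 down share only 3, so R1C1 = 3.
R1C2 = 4 − 3 = 1 completes the 4 across.
R2C1 = 12 − 3 = 9 completes the 12 down.
R2C3 = 7: the only remaining digit allowed by both the 20 across and the 16 down.
R3C3 = 16 − 7 = 9 completes the 16 down.
R2C2 = 20 − 16 = 4 completes the 20 across.
R3C2 = 15 − 9 = 6 completes the 15 across.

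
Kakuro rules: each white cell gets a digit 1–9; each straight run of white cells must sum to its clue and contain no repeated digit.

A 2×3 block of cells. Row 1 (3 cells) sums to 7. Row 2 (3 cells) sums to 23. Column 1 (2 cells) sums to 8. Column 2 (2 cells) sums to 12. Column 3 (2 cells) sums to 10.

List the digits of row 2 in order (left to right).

6 8 9

7 in 3 cells must be {1,2,4}; 23 in 3 cells must be {6,8,9}.
The 7 across and the 12 down share only 4, so (1,2) = 4.
The 23 across and the 8 down share only 6, so (2,1) = 6.
(2,2) = 12 − 4 = 8 completes the 12 down.
(2,3) = 23 − 14 = 9 completes the 23 across.
(1,1) = 8 − 6 = 2 completes the 8 down.
(1,3) = 7 − 6 = 1 completes the 7 across.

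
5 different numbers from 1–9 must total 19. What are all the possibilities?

5 distinct digits from 1–9 sum between 15 and 35.

{1,2,3,4,9}; {1,2,3,5,8}; {1,2,3,6,7}; {1,2,4,5,7}; {1,3,4,5,6}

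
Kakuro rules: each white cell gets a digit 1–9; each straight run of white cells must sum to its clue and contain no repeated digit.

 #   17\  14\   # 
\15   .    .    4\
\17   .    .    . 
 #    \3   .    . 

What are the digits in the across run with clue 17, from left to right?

3 in 2 cells must be {1,2}; 17 in 2 cells must be {8,9}; 4 in 2 cells must be {1,3}.
The 3 across and the 4 down share only 1, so R3C3 = 1.
R2C3 = 4 − 1 = 3 completes the 4 down.
R3C2 = 3 − 1 = 2 completes the 3 across.
No cell is forced outright now. R1C1 can only be 8 or 9 (the digits allowed by both its 15 across and its 17 down). If R1C1 = 9: then R1C2 would have to be in {6} for the 15 across but in {3,4,5,7,8,9} for the 14 down — contradiction. So R1C1 = 8.
R1C2 = 15 − 8 = 7 completes the 15 across.
R2C1 = 17 − 8 = 9 completes the 17 down.
R2C2 = 17 − 12 = 5 completes the 17 across.

9, 5, 3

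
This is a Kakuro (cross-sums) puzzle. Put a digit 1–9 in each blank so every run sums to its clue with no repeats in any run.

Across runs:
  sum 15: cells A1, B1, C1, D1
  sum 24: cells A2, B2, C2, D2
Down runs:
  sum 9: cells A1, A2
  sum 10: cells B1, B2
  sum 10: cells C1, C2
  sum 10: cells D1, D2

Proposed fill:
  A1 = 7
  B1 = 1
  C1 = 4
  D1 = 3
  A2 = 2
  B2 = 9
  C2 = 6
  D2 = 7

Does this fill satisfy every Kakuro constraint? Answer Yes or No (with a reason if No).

Yes

Across: 7+1+4+3=15; 2+9+6+7=24. Down: 7+2=9; 1+9=10; 4+6=10; 3+7=10. No digit repeats within any run.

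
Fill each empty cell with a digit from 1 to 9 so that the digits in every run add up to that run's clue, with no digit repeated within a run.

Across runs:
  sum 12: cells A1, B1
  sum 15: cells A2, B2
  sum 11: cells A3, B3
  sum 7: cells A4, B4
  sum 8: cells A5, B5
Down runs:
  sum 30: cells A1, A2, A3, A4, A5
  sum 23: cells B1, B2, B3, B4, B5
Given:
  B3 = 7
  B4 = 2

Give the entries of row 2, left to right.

A3 = 11 − 7 = 4 completes the 11 across.
A4 = 7 − 2 = 5 completes the 7 across.
No cell is forced outright now. A5 can only be 6 or 7 (the digits allowed by both its 8 across and its 30 down). If A5 = 6: then B5 would have to be in {2} for the 8 across but in {1,3,4,5,6,8,9} for the 23 down — contradiction. So A5 = 7.
A1 = 8: the only remaining digit allowed by both the 12 across and the 30 down.
B1 = 12 − 8 = 4 completes the 12 across.
A2 = 30 − 24 = 6 completes the 30 down.
B2 = 15 − 6 = 9 completes the 15 across.
B5 = 8 − 7 = 1 completes the 8 across.

6 9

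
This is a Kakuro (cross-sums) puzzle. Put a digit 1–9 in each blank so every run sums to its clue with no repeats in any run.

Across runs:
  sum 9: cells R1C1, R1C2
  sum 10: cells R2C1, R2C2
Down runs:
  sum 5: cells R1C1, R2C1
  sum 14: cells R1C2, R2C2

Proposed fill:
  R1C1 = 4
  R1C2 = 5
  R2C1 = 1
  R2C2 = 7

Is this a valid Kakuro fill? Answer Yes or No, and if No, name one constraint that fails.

No — the down run R1C2–R2C2 sums to 12, not 14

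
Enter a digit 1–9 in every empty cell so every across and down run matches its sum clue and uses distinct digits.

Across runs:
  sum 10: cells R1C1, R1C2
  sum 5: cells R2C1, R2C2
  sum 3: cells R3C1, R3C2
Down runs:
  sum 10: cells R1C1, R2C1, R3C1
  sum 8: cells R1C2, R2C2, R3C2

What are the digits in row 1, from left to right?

3 in 2 cells must be {1,2}.
Nothing is forced directly, so branch on R3C2, whose candidates are 1 or 2. If R3C2 = 2: that forces R1C2 = 1, after which R2C2 would have to be in {1,2,3,4} for the 5 across but in {5} for the 8 down — contradiction. So R3C2 = 1.
R3C1 = 3 − 1 = 2 completes the 3 across.
Nothing is forced directly, so branch on R2C1, whose candidates are 1 or 3. If R2C1 = 3: then R1C1 would have to be in {1,2,3,4,6,7,8,9} for the 10 across but in {5} for the 10 down — contradiction. So R2C1 = 1.
R1C1 = 10 − 3 = 7 completes the 10 down.
R1C2 = 10 − 7 = 3 completes the 10 across.
R2C2 = 5 − 1 = 4 completes the 5 across.

7, 3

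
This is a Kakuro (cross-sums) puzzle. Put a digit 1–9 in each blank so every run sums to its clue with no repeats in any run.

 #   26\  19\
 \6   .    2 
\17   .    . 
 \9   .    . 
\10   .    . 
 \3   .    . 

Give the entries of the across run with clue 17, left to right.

8 9

17 in 2 cells must be {8,9}; 3 in 2 cells must be {1,2}.
R1C1 = 6 − 2 = 4 completes the 6 across.
R5C2 = 1: the only remaining digit allowed by both the 3 across and the 19 down.
R5C1 = 3 − 1 = 2 completes the 3 across.
Nothing is forced directly, so branch on R2C1, whose candidates are 8 or 9. If R2C1 = 9: that forces R2C2 = 8, R4C2 = 3, R3C2 = 5, after which R4C1 would have to be in {7} for the 10 across but in {3,5,6,8} for the 26 down — contradiction. So R2C1 = 8.
R2C2 = 17 − 8 = 9 completes the 17 across.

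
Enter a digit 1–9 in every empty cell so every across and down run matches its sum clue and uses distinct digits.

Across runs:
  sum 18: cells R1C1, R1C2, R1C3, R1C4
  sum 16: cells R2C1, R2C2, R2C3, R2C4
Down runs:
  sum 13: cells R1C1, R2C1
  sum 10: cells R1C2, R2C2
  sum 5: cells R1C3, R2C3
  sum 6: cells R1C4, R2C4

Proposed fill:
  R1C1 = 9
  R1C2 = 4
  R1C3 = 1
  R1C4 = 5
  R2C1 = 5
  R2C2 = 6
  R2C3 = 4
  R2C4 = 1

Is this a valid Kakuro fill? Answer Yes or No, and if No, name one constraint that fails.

No — the across run R1C1–R1C4 sums to 19, not 18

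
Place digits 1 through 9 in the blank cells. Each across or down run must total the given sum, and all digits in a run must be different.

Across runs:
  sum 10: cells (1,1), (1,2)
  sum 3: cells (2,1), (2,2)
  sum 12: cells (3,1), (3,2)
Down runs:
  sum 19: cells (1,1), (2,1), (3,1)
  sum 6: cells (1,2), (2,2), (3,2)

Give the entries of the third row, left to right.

9 3

3 in 2 cells must be {1,2}; 6 in 3 cells must be {1,2,3}.
The 3 across and the 19 down share only 2, so (2,1) = 2.
(2,2) = 3 − 2 = 1 completes the 3 across.
Given what's placed, (3,2) must be 3 to fit the 12 across and 6 down.
(1,2) = 6 − 4 = 2 completes the 6 down.
(3,1) = 12 − 3 = 9 completes the 12 across.
(1,1) = 10 − 2 = 8 completes the 10 across.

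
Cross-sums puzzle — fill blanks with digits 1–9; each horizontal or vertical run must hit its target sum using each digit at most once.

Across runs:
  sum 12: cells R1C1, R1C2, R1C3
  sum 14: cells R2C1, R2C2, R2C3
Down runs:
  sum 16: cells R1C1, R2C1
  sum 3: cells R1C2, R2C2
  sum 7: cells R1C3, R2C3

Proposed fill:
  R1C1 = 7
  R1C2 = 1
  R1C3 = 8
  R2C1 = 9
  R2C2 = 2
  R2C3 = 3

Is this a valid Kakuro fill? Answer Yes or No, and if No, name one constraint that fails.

No — the across run R1C1–R1C3 sums to 16, not 12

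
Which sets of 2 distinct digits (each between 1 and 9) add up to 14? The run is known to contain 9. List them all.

2 distinct digits from 1–9 sum between 3 and 17.
Keeping only sets containing 9.
Only one set works: {5,9}.

{5,9}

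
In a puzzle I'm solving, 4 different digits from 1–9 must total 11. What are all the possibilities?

{1,2,3,5}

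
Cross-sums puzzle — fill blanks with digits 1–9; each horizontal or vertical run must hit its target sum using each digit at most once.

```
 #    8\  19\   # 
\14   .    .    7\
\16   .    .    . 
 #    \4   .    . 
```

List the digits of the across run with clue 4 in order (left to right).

3, 1

4 in 2 cells must be {1,3}.
The 4 across and the 19 down share only 3, so R3C2 = 3.
R3C3 = 4 − 3 = 1 completes the 4 across.
R1C2 = 9: the only remaining digit allowed by both the 14 across and the 19 down.
R2C2 = 19 − 12 = 7 completes the 19 down.
R2C3 = 7 − 1 = 6 completes the 7 down.
R1C1 = 14 − 9 = 5 completes the 14 across.
R2C1 = 16 − 13 = 3 completes the 16 across.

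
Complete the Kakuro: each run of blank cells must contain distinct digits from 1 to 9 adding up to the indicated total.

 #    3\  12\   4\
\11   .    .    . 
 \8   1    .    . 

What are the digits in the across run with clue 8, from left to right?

1 4 3

3 in 2 cells must be {1,2}; 4 in 2 cells must be {1,3}.
R1C1 = 3 − 1 = 2 completes the 3 down.
R2C3 = 3: the only remaining digit allowed by both the 8 across and the 4 down.
R1C3 = 4 − 3 = 1 completes the 4 down.
R2C2 = 8 − 4 = 4 completes the 8 across.
R1C2 = 11 − 3 = 8 completes the 11 across.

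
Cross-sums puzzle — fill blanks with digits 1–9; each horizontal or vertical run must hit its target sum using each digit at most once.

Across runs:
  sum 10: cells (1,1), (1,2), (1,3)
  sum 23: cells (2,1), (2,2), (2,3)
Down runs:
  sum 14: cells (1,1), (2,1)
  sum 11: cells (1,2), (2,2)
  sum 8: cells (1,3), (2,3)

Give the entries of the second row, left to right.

9 8 6

23 in 3 cells must be {6,8,9}.
The 23 across and the 8 down share only 6, so (2,3) = 6.
(1,3) = 8 − 6 = 2 completes the 8 down.
Given what's placed, (1,1) must be 5 to fit the 10 across and 14 down.
(1,2) = 10 − 7 = 3 completes the 10 across.
(2,1) = 14 − 5 = 9 completes the 14 down.
(2,2) = 23 − 15 = 8 completes the 23 across.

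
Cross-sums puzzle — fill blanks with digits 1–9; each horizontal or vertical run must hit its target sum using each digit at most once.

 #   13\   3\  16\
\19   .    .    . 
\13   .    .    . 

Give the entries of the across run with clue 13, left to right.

5, 1, 7

3 in 2 cells must be {1,2}; 16 in 2 cells must be {7,9}.
The 19 across and the 3 down share only 2, so R1C2 = 2.
Given what's placed, R1C3 must be 9 to fit the 19 across and 16 down.
R2C2 = 3 − 2 = 1 completes the 3 down.
R2C3 = 16 − 9 = 7 completes the 16 down.
R1C1 = 19 − 11 = 8 completes the 19 across.
R2C1 = 13 − 8 = 5 completes the 13 across.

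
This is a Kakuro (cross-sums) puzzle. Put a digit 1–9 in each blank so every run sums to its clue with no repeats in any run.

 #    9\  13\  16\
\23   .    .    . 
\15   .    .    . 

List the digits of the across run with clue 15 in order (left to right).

23 in 3 cells must be {6,8,9}; 16 in 2 cells must be {7,9}.
The 23 across and the 16 down share only 9, so R1C3 = 9.
R2C3 = 16 − 9 = 7 completes the 16 down.
Nothing is forced directly, so branch on R2C2, whose candidates are 5 or 6. If R2C2 = 6: then R1C2 would have to be in {6,8} for the 23 across but in {7} for the 13 down — contradiction. So R2C2 = 5.
R1C2 = 13 − 5 = 8 completes the 13 down.
R2C1 = 15 − 12 = 3 completes the 15 across.
R1C1 = 23 − 17 = 6 completes the 23 across.

3 5 7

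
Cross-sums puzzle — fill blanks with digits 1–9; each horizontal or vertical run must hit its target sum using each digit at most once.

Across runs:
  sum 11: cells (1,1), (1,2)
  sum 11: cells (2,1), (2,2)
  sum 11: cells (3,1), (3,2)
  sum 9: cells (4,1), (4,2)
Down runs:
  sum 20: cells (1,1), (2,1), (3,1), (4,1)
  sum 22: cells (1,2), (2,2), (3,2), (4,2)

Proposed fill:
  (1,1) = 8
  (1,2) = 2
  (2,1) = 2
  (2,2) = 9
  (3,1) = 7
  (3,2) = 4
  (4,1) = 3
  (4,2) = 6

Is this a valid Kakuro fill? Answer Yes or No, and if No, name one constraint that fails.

No — the down run (1,2)–(4,2) sums to 21, not 22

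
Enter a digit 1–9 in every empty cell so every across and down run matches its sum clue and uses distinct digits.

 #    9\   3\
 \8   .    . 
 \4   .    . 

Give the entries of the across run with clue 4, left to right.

3 1

4 in 2 cells must be {1,3}; 3 in 2 cells must be {1,2}.
The 4 across and the 3 down share only 1, so R2C2 = 1.
R1C2 = 3 − 1 = 2 completes the 3 down.
R2C1 = 4 − 1 = 3 completes the 4 across.
R1C1 = 8 − 2 = 6 completes the 8 across.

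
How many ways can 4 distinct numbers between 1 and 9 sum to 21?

4 distinct digits from 1–9 sum between 10 and 30.

11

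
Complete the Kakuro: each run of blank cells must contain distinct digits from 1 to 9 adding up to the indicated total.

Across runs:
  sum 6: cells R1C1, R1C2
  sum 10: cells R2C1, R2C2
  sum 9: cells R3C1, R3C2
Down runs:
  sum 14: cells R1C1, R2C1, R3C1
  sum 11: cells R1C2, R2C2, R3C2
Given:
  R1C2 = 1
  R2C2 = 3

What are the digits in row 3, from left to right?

2, 7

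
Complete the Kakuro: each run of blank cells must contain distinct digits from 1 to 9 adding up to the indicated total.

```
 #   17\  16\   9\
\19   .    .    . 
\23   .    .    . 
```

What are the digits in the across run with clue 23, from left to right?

8 9 6

23 in 3 cells must be {6,8,9}; 17 in 2 cells must be {8,9}; 16 in 2 cells must be {7,9}.
The 23 across and the 16 down share only 9, so R2C2 = 9.
R1C2 = 16 − 9 = 7 completes the 16 down.
Given what's placed, R2C1 must be 8 to fit the 23 across and 17 down.
R2C3 = 23 − 17 = 6 completes the 23 across.
R1C1 = 17 − 8 = 9 completes the 17 down.
R1C3 = 19 − 16 = 3 completes the 19 across.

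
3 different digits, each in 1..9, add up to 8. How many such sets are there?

3 distinct digits from 1–9 sum between 6 and 24.
Enumerating: {1,2,5}, {1,3,4}.

2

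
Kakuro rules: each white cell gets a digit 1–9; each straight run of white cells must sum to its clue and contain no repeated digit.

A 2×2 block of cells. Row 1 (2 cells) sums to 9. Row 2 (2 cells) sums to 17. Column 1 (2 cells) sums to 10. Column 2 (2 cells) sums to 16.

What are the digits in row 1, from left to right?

2 7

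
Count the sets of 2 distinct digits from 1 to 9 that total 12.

3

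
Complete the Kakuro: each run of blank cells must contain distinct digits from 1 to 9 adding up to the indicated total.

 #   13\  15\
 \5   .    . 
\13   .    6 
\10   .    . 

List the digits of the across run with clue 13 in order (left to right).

7 6

R2C1 = 13 − 6 = 7 completes the 13 across.
Nothing is forced directly, so branch on R1C1, whose candidates are 1 or 2 or 4. If R1C1 = 1: that forces R1C2 = 4, after which R3C1 would have to be in {1,2,3,4,6,7,8,9} for the 10 across but in {5} for the 13 down — contradiction. If R1C1 = 2: then R1C2 would have to be in {3} for the 5 across but in {1,2,4,5,7,8} for the 15 down — contradiction. So R1C1 = 4.
R1C2 = 5 − 4 = 1 completes the 5 across.
R3C1 = 13 − 11 = 2 completes the 13 down.
R3C2 = 10 − 2 = 8 completes the 10 across.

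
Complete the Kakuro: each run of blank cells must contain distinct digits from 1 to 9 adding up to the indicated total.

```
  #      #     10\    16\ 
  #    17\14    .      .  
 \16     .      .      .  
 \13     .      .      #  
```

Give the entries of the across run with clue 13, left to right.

9, 4

17 in 2 cells must be {8,9}; 16 in 2 cells must be {7,9}.
The 14 across and the 16 down share only 9, so R1C3 = 9.
R2C3 = 16 − 9 = 7 completes the 16 down.
R1C2 = 14 − 9 = 5 completes the 14 across.
R2C1 = 8: the only remaining digit allowed by both the 16 across and the 17 down.
R2C2 = 16 − 15 = 1 completes the 16 across.
R3C1 = 17 − 8 = 9 completes the 17 down.
R3C2 = 13 − 9 = 4 completes the 13 across.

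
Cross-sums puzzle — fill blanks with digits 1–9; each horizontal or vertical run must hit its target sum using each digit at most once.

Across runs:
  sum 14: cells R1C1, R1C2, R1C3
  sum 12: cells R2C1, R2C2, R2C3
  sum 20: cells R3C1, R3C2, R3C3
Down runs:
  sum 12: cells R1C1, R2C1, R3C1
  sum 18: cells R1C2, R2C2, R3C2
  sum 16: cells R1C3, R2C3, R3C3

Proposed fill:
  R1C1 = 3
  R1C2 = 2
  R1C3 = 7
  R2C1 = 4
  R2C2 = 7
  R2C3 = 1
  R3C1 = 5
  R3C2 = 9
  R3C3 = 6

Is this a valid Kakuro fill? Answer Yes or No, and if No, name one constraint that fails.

No — the across run R1C1–R1C3 sums to 12, not 14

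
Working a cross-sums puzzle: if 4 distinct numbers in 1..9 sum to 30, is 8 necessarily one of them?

Yes

The only way to make 30 from 4 distinct digits is {6,7,8,9}, which contains 8.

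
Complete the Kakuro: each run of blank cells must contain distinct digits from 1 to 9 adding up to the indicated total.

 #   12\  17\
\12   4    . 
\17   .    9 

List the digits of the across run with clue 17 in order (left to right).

8, 9

17 in 2 cells must be {8,9}.
R1C2 = 12 − 4 = 8 completes the 12 across.
R2C1 = 17 − 9 = 8 completes the 17 across.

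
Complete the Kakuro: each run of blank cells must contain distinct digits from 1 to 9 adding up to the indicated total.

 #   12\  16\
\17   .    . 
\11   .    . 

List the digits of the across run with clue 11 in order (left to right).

4 7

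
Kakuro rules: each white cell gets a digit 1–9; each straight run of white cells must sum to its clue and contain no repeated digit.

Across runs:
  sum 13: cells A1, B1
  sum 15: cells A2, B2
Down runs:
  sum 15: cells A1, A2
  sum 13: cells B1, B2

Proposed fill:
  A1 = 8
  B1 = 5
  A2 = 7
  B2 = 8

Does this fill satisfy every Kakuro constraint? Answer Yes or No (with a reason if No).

Across: 8+5=13; 7+8=15. Down: 8+7=15; 5+8=13. No digit repeats within any run.

Yes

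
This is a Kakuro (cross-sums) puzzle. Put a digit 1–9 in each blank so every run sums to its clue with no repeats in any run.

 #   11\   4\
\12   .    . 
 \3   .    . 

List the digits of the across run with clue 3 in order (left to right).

3 in 2 cells must be {1,2}; 4 in 2 cells must be {1,3}.
The 12 across and the 4 down share only 3, so R1C2 = 3.
The 3 across and the 11 down share only 2, so R2C1 = 2.
R2C2 = 3 − 2 = 1 completes the 3 across.
R1C1 = 12 − 3 = 9 completes the 12 across.

2 1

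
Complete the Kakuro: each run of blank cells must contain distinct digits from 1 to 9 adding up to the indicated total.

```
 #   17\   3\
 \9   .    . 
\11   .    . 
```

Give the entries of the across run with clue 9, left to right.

8 1

17 in 2 cells must be {8,9}; 3 in 2 cells must be {1,2}.
The 9 across and the 17 down share only 8, so R1C1 = 8.
R1C2 = 9 − 8 = 1 completes the 9 across.
R2C1 = 17 − 8 = 9 completes the 17 down.
R2C2 = 11 − 9 = 2 completes the 11 across.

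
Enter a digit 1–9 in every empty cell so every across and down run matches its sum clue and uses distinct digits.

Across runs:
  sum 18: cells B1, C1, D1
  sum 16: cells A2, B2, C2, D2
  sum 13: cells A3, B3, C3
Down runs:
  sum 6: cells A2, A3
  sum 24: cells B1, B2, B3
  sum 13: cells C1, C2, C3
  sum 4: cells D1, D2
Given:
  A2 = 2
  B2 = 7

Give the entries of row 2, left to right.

2, 7, 4, 3

24 in 3 cells must be {7,8,9}; 4 in 2 cells must be {1,3}.
A3 = 6 − 2 = 4 completes the 6 down.
Given what's placed, B3 must be 8 to fit the 13 across and 24 down.
C3 = 13 − 12 = 1 completes the 13 across.
B1 = 24 − 15 = 9 completes the 24 down.
No cell is forced outright now. D1 can only be 1 or 3 (the digits allowed by both its 18 across and its 4 down). If D1 = 3: then C1 would have to be in {6} for the 18 across but in {3,4,5,7,8,9} for the 13 down — contradiction. So D1 = 1.
C1 = 18 − 10 = 8 completes the 18 across.
C2 = 13 − 9 = 4 completes the 13 down.
D2 = 16 − 13 = 3 completes the 16 across.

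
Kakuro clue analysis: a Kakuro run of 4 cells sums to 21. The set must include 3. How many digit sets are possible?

4 distinct digits from 1–9 sum between 10 and 30.
Keeping only sets containing 3.
Enumerating: {1,3,8,9}, {2,3,7,9}, {3,4,5,9}, {3,4,6,8}, {3,5,6,7}.

5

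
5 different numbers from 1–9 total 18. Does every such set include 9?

No

Counterexample: {1,2,3,4,8} sums to 18 without using 9.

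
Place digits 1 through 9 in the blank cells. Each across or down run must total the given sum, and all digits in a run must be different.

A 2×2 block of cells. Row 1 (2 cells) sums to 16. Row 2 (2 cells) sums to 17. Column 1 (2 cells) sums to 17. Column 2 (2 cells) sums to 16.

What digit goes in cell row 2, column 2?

9

16 in 2 cells must be {7,9}; 17 in 2 cells must be {8,9}.
The 16 across and the 17 down share only 9, so (1,1) = 9.
(1,2) = 16 − 9 = 7 completes the 16 across.
(2,1) = 17 − 9 = 8 completes the 17 down.
(2,2) = 17 − 8 = 9 completes the 17 across.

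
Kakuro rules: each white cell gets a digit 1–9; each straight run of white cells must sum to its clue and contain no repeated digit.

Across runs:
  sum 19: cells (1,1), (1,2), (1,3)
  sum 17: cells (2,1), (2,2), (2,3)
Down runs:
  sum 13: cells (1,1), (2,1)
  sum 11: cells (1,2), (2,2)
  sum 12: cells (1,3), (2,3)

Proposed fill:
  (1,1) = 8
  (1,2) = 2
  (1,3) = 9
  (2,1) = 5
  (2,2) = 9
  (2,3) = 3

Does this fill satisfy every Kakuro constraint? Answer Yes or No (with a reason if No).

Across: 8+2+9=19; 5+9+3=17. Down: 8+5=13; 2+9=11; 9+3=12. No digit repeats within any run.

Yes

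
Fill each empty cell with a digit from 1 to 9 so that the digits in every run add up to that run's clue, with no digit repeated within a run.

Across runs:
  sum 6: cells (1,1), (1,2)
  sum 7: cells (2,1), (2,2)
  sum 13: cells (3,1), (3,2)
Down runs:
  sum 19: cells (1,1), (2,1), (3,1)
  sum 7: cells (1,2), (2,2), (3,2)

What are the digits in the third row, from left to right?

9 4

7 in 3 cells must be {1,2,4}.
The 13 across and the 7 down share only 4, so (3,2) = 4.
(3,1) = 13 − 4 = 9 completes the 13 across.
Nothing is forced directly, so branch on (1,1), whose candidates are 2 or 4. If (1,1) = 2: then (1,2) would have to be in {4} for the 6 across but in {1,2} for the 7 down — contradiction. So (1,1) = 4.
(1,2) = 6 − 4 = 2 completes the 6 across.
(2,1) = 19 − 13 = 6 completes the 19 down.
(2,2) = 7 − 6 = 1 completes the 7 across.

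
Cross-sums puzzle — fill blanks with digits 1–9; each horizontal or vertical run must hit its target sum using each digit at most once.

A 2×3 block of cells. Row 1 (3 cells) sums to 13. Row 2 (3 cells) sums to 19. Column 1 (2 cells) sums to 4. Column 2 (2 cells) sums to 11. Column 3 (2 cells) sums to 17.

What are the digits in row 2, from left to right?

3 7 9

4 in 2 cells must be {1,3}; 17 in 2 cells must be {8,9}.
The 19 across and the 4 down share only 3, so (2,1) = 3.
Given what's placed, (2,3) must be 9 to fit the 19 across and 17 down.
(1,1) = 4 − 3 = 1 completes the 4 down.
(1,3) = 17 − 9 = 8 completes the 17 down.
(2,2) = 19 − 12 = 7 completes the 19 across.
(1,2) = 13 − 9 = 4 completes the 13 across.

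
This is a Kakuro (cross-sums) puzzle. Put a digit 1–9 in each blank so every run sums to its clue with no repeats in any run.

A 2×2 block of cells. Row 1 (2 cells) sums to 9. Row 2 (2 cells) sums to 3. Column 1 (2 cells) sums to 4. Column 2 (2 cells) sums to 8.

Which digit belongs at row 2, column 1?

1

3 in 2 cells must be {1,2}; 4 in 2 cells must be {1,3}.
The 3 across and the 4 down share only 1, so (2,1) = 1.
(2,2) = 3 − 1 = 2 completes the 3 across.
(1,1) = 4 − 1 = 3 completes the 4 down.
(1,2) = 9 − 3 = 6 completes the 9 across.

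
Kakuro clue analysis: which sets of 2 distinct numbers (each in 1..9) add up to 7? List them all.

{1,6}; {2,5}; {3,4}

2 distinct digits from 1–9 sum between 3 and 17.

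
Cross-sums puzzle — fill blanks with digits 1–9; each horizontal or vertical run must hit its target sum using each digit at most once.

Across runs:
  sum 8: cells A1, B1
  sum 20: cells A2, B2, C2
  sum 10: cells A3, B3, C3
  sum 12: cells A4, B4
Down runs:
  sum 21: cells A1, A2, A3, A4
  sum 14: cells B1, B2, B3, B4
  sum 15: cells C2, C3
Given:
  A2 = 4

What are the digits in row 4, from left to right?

Given what's placed, B2 must be 7 to fit the 20 across and 14 down.
C2 = 20 − 11 = 9 completes the 20 across.
C3 = 15 − 9 = 6 completes the 15 down.
Given what's placed, B4 must be 4 to fit the 12 across and 14 down.
B3 = 1: the only remaining digit allowed by both the 10 across and the 14 down.
A4 = 12 − 4 = 8 completes the 12 across.

8 4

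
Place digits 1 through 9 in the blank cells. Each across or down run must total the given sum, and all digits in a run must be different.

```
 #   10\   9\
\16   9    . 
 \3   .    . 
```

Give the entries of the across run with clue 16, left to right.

9, 7

16 in 2 cells must be {7,9}; 3 in 2 cells must be {1,2}.
R1C2 = 16 − 9 = 7 completes the 16 across.
R2C1 = 10 − 9 = 1 completes the 10 down.
R2C2 = 3 − 1 = 2 completes the 3 across.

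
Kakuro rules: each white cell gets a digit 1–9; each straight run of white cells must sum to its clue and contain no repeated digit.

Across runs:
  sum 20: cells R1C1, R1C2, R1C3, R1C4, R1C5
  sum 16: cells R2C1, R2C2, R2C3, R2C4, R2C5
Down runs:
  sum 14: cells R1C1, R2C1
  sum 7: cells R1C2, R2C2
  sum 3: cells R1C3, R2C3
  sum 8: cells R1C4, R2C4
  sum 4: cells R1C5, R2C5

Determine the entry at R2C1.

6

16 in 5 cells must be {1,2,3,4,6}; 3 in 2 cells must be {1,2}; 4 in 2 cells must be {1,3}.
Only 6 fits R2C1 under both its across sum 16 and down sum 14.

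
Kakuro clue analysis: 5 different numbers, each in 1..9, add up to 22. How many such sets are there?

9

5 distinct digits from 1–9 sum between 15 and 35.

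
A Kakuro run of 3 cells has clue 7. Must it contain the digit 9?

No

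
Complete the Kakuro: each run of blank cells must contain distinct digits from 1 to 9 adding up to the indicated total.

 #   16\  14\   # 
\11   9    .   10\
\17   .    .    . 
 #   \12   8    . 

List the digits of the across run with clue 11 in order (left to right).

9 2

16 in 2 cells must be {7,9}.
R1C2 = 11 − 9 = 2 completes the 11 across.
R2C1 = 16 − 9 = 7 completes the 16 down.
R2C2 = 14 − 10 = 4 completes the 14 down.
R2C3 = 17 − 11 = 6 completes the 17 across.
R3C3 = 12 − 8 = 4 completes the 12 across.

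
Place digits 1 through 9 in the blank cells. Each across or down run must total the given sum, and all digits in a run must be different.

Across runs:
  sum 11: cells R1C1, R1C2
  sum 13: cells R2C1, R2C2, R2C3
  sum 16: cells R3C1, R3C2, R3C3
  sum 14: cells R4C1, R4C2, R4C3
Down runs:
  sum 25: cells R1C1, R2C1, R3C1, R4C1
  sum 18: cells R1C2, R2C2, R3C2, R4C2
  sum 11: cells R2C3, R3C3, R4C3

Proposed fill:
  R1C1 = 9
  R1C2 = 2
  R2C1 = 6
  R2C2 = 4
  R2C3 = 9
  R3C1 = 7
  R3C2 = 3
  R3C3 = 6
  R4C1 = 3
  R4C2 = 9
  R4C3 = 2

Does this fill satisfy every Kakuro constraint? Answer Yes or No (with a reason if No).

No — the down run R2C3–R4C3 sums to 17, not 11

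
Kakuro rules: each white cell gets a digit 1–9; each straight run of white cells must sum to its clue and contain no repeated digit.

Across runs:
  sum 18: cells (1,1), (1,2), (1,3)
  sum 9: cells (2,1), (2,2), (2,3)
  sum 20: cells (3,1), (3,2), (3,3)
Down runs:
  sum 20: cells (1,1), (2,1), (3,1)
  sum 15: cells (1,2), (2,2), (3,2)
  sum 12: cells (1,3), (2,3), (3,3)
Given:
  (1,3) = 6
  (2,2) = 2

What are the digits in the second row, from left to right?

6 2 1

No cell is forced outright now. (3,3) can only be 4 or 5 (the digits allowed by both its 20 across and its 12 down). If (3,3) = 4: then (2,3) would have to be in {1,3,4,6} for the 9 across but in {2} for the 12 down — contradiction. So (3,3) = 5.
(2,3) = 12 − 11 = 1 completes the 12 down.
(2,1) = 9 − 3 = 6 completes the 9 across.
(3,1) = 9: the only remaining digit allowed by both the 20 across and the 20 down.
(3,2) = 20 − 14 = 6 completes the 20 across.
(1,1) = 20 − 15 = 5 completes the 20 down.
(1,2) = 18 − 11 = 7 completes the 18 across.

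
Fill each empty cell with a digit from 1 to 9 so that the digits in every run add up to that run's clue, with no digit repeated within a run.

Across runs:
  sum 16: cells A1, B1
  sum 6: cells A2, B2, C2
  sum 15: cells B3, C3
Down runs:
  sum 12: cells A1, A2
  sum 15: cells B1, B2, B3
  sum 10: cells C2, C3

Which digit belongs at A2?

16 in 2 cells must be {7,9}; 6 in 3 cells must be {1,2,3}.
The 6 across and the 12 down share only 3, so A2 = 3.
A1 = 12 − 3 = 9 completes the 12 down.
B1 = 16 − 9 = 7 completes the 16 across.
B2 = 2: the only remaining digit allowed by both the 6 across and the 15 down.
C2 = 6 − 5 = 1 completes the 6 across.
B3 = 15 − 9 = 6 completes the 15 down.
C3 = 15 − 6 = 9 completes the 15 across.

3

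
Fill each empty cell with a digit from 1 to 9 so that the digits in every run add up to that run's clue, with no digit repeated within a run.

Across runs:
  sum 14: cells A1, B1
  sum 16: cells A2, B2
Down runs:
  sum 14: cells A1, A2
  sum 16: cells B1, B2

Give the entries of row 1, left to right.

5 9

16 in 2 cells must be {7,9}.
The 14 across and the 16 down share only 9, so B1 = 9.
The 16 across and the 14 down share only 9, so A2 = 9.
B2 = 16 − 9 = 7 completes the 16 across.
A1 = 14 − 9 = 5 completes the 14 across.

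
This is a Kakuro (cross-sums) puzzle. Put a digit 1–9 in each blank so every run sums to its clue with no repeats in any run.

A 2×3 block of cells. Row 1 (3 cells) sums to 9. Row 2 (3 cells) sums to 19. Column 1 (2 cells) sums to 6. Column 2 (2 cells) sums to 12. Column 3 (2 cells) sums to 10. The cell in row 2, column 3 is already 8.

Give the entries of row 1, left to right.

4, 3, 2

(1,3) = 10 − 8 = 2 completes the 10 down.
No cell is forced outright now. (1,1) can only be 1 or 4 (the digits allowed by both its 9 across and its 6 down). If (1,1) = 1: then (1,2) would have to be in {6} for the 9 across but in {3,4,5,7,8,9} for the 12 down — contradiction. So (1,1) = 4.
(1,2) = 9 − 6 = 3 completes the 9 across.
(2,1) = 6 − 4 = 2 completes the 6 down.
(2,2) = 19 − 10 = 9 completes the 19 across.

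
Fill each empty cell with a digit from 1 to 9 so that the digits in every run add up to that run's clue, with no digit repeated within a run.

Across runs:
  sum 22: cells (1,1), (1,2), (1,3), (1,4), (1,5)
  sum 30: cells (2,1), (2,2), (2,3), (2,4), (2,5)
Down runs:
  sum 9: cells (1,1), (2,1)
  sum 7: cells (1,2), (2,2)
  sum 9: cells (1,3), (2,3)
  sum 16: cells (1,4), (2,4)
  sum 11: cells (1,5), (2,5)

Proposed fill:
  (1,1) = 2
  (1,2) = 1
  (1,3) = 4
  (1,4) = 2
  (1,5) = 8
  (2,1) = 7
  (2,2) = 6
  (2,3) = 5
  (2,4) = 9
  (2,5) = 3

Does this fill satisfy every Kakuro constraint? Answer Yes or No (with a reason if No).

No — the down run (1,4)–(2,4) sums to 11, not 16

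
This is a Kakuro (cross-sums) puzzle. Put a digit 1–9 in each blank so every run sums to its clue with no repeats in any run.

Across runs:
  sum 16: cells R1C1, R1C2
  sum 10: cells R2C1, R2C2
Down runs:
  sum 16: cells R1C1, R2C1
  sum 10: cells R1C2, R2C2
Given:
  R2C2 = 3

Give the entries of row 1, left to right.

16 in 2 cells must be {7,9}.
R1C2 = 10 − 3 = 7 completes the 10 down.
R2C1 = 10 − 3 = 7 completes the 10 across.
R1C1 = 16 − 7 = 9 completes the 16 across.

9 7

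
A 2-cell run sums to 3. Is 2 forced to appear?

Yes

The only way to make 3 from 2 distinct digits is {1,2}, which contains 2.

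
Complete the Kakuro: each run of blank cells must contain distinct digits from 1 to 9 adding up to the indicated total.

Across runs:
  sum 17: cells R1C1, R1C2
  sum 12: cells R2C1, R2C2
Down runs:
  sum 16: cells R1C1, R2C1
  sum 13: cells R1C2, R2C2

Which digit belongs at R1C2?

17 in 2 cells must be {8,9}; 16 in 2 cells must be {7,9}.
The 17 across and the 16 down share only 9, so R1C1 = 9.
R1C2 = 17 − 9 = 8 completes the 17 across.
R2C1 = 16 − 9 = 7 completes the 16 down.
R2C2 = 12 − 7 = 5 completes the 12 across.

8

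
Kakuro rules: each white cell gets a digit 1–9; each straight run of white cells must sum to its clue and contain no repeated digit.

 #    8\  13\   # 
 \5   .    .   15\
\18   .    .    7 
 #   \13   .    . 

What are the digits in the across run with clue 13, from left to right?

5 8

R3C3 = 15 − 7 = 8 completes the 15 down.
R3C2 = 13 − 8 = 5 completes the 13 across.
No cell is forced outright now. R1C2 can only be 1 or 2 (the digits allowed by both its 5 across and its 13 down). If R1C2 = 1: then R1C1 would have to be in {4} for the 5 across but in {1,2,3,5,6,7} for the 8 down — contradiction. So R1C2 = 2.
R1C1 = 5 − 2 = 3 completes the 5 across.
R2C1 = 8 − 3 = 5 completes the 8 down.
R2C2 = 18 − 12 = 6 completes the 18 across.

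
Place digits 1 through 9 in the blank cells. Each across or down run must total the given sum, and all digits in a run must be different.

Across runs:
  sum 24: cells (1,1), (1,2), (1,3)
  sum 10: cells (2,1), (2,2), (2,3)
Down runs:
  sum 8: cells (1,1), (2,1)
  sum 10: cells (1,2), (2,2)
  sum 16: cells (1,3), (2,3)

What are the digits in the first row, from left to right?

24 in 3 cells must be {7,8,9}; 16 in 2 cells must be {7,9}.
The 24 across and the 8 down share only 7, so (1,1) = 7.
Given what's placed, (1,3) must be 9 to fit the 24 across and 16 down.
(2,1) = 8 − 7 = 1 completes the 8 down.
(2,3) = 16 − 9 = 7 completes the 16 down.
(1,2) = 24 − 16 = 8 completes the 24 across.
(2,2) = 10 − 8 = 2 completes the 10 across.

7, 8, 9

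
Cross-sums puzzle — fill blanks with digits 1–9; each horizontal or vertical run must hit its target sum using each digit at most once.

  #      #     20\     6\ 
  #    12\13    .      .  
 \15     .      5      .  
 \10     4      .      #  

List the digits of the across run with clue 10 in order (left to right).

R2C1 = 12 − 4 = 8 completes the 12 down.
R2C3 = 15 − 13 = 2 completes the 15 across.
R3C2 = 10 − 4 = 6 completes the 10 across.
R1C2 = 20 − 11 = 9 completes the 20 down.
R1C3 = 13 − 9 = 4 completes the 13 across.

4 6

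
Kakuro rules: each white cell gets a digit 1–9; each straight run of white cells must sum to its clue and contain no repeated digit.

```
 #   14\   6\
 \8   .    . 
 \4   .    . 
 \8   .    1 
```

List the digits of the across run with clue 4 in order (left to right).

4 in 2 cells must be {1,3}; 6 in 3 cells must be {1,2,3}.
R2C2 = 3: the only remaining digit allowed by both the 4 across and the 6 down.
R3C1 = 8 − 1 = 7 completes the 8 across.
R1C2 = 6 − 4 = 2 completes the 6 down.
R2C1 = 4 − 3 = 1 completes the 4 across.
R1C1 = 8 − 2 = 6 completes the 8 across.

1, 3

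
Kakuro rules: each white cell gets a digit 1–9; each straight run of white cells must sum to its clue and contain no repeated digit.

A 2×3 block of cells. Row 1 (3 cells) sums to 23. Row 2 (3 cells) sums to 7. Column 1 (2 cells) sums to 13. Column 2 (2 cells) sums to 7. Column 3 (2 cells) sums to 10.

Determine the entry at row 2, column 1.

23 in 3 cells must be {6,8,9}; 7 in 3 cells must be {1,2,4}.
The 23 across and the 7 down share only 6, so (1,2) = 6.
The 7 across and the 13 down share only 4, so (2,1) = 4.
(2,2) = 7 − 6 = 1 completes the 7 down.
(2,3) = 7 − 5 = 2 completes the 7 across.
(1,1) = 13 − 4 = 9 completes the 13 down.
(1,3) = 23 − 15 = 8 completes the 23 across.

4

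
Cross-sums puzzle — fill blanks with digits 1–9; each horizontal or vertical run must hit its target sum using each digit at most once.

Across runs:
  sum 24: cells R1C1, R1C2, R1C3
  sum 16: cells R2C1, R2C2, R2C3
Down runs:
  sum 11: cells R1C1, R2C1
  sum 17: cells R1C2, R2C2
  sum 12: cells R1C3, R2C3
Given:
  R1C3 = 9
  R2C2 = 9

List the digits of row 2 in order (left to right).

4 9 3

24 in 3 cells must be {7,8,9}; 17 in 2 cells must be {8,9}.
R1C2 = 17 − 9 = 8 completes the 17 down.
R2C3 = 12 − 9 = 3 completes the 12 down.
R1C1 = 24 − 17 = 7 completes the 24 across.
R2C1 = 16 − 12 = 4 completes the 16 across.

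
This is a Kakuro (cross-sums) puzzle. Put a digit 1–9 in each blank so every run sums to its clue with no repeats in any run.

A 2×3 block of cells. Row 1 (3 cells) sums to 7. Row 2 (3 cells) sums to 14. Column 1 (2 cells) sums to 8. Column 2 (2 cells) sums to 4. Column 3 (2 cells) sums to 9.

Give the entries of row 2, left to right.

6, 3, 5

7 in 3 cells must be {1,2,4}; 4 in 2 cells must be {1,3}.
The 7 across and the 4 down share only 1, so (1,2) = 1.
(2,2) = 4 − 1 = 3 completes the 4 down.
Given what's placed, (1,1) must be 2 to fit the 7 across and 8 down.
(1,3) = 7 − 3 = 4 completes the 7 across.
(2,1) = 8 − 2 = 6 completes the 8 down.
(2,3) = 14 − 9 = 5 completes the 14 across.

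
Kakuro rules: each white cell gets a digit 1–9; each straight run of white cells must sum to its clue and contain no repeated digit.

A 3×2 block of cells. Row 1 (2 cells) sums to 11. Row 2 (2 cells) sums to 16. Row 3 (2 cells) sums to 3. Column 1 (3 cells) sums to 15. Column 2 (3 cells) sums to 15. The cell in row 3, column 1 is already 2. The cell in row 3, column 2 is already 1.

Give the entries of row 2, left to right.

16 in 2 cells must be {7,9}; 3 in 2 cells must be {1,2}.
(2,2) = 9: the only remaining digit allowed by both the 16 across and the 15 down.
(1,2) = 15 − 10 = 5 completes the 15 down.
(2,1) = 16 − 9 = 7 completes the 16 across.
(1,1) = 11 − 5 = 6 completes the 11 across.

7 9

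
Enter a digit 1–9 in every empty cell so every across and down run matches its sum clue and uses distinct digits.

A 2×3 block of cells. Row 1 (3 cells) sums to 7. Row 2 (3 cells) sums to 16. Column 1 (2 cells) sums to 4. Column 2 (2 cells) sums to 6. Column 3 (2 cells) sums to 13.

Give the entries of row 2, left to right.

7 in 3 cells must be {1,2,4}; 4 in 2 cells must be {1,3}.
The 7 across and the 4 down share only 1, so (1,1) = 1.
Given what's placed, (1,3) must be 4 to fit the 7 across and 13 down.
(2,1) = 4 − 1 = 3 completes the 4 down.
(2,3) = 13 − 4 = 9 completes the 13 down.
(1,2) = 7 − 5 = 2 completes the 7 across.
(2,2) = 16 − 12 = 4 completes the 16 across.

3 4 9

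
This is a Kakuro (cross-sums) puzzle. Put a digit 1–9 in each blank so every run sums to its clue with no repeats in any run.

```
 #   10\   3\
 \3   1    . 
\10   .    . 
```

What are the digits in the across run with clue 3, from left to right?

1 2

3 in 2 cells must be {1,2}.
R1C2 = 3 − 1 = 2 completes the 3 across.
R2C1 = 10 − 1 = 9 completes the 10 down.
R2C2 = 10 − 9 = 1 completes the 10 across.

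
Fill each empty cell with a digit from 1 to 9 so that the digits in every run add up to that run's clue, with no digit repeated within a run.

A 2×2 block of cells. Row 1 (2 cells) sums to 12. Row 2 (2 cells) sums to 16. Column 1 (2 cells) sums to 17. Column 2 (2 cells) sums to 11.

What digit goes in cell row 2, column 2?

16 in 2 cells must be {7,9}; 17 in 2 cells must be {8,9}.
The 16 across and the 17 down share only 9, so (2,1) = 9.
(2,2) = 16 − 9 = 7 completes the 16 across.
(1,1) = 17 − 9 = 8 completes the 17 down.
(1,2) = 12 − 8 = 4 completes the 12 across.

7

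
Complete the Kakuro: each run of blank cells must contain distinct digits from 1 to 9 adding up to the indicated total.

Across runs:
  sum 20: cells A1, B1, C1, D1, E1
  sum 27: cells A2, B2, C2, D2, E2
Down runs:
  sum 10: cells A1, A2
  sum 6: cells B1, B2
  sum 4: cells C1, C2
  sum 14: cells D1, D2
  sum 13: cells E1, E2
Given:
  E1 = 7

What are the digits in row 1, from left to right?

4 in 2 cells must be {1,3}.
E2 = 13 − 7 = 6 completes the 13 down.
No cell is forced outright now. C1 can only be 1 or 3 (the digits allowed by both its 20 across and its 4 down). If C1 = 3: that forces D1 = 5, C2 = 1, D2 = 9, B2 = 4, after which B1 would have to be in {1,4} for the 20 across but in {2} for the 6 down — contradiction. So C1 = 1.
C2 = 4 − 1 = 3 completes the 4 down.
No cell is forced outright now. D1 can only be 5 or 6 (the digits allowed by both its 20 across and its 14 down). If D1 = 6: that forces D2 = 8, B2 = 1, after which B1 would have to be in {2,4} for the 20 across but in {5} for the 6 down — contradiction. So D1 = 5.
Given what's placed, B1 must be 4 to fit the 20 across and 6 down.
B2 = 6 − 4 = 2 completes the 6 down.
D2 = 14 − 5 = 9 completes the 14 down.
A1 = 20 − 17 = 3 completes the 20 across.

3 4 1 5 7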